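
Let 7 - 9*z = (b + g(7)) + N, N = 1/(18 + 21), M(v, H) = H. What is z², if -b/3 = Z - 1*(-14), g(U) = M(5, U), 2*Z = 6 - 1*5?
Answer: 11498881/492804 ≈ 23.334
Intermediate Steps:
Z = ½ (Z = (6 - 1*5)/2 = (6 - 5)/2 = (½)*1 = ½ ≈ 0.50000)
g(U) = U
N = 1/39 ≈ 0.025641
b = -87/2 (b = -3*(½ - 1*(-14)) = -3*(½ + 14) = -3*29/2 = -87/2 ≈ -43.500)
z = 3391/702 (z = 7/9 - ((-87/2 + 7) + 1/39)/9 = 7/9 - (-73/2 + 1/39)/9 = 7/9 - ⅑*(-2845/78) = 7/9 + 2845/702 = 3391/702 ≈ 4.8305)
z² = (3391/702)² = 11498881/492804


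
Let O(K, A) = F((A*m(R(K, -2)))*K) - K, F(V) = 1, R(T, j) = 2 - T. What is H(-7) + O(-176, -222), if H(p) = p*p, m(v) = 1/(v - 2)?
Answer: 226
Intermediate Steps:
m(v) = 1/(-2 + v)
H(p) = p**2
O(K, A) = 1 - K
H(-7) + O(-176, -222) = (-7)**2 + (1 - 1*(-176)) = 49 + (1 + 176) = 49 + 177 = 226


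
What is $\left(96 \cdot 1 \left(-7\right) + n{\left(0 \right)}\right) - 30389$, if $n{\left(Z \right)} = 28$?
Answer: $-31033$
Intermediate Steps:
$\left(96 \cdot 1 \left(-7\right) + n{\left(0 \right)}\right) - 30389 = \left(96 \cdot 1 \left(-7\right) + 28\right) - 30389 = \left(96 \left(-7\right) + 28\right) - 30389 = \left(-672 + 28\right) - 30389 = -644 - 30389 = -31033$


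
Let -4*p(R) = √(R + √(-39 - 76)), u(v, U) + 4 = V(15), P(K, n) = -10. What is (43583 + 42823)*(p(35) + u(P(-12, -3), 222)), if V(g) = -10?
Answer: -1209684 - 43203*√(35 + I*√115)/2 ≈ -1.3389e+6 - 19357.0*I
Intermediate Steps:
u(v, U) = -14 (u(v, U) = -4 - 10 = -14)
p(R) = -√(R + I*√115)/4 (p(R) = -√(R + √(-39 - 76))/4 = -√(R + √(-115))/4 = -√(R + I*√115)/4)
(43583 + 42823)*(p(35) + u(P(-12, -3), 222)) = (43583 + 42823)*(-√(35 + I*√115)/4 - 14) = 86406*(-14 - √(35 + I*√115)/4) = -1209684 - 43203*√(35 + I*√115)/2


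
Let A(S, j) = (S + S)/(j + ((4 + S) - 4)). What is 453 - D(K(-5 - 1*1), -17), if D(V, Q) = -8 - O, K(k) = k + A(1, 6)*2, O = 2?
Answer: 463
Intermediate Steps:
A(S, j) = 2*S/(S + j) (A(S, j) = (2*S)/(j + S) = (2*S)/(S + j) = 2*S/(S + j))
K(k) = 4/7 + k (K(k) = k + (2*1/(1 + 6))*2 = k + (2*1/7)*2 = k + (2*1*(⅐))*2 = k + (2/7)*2 = k + 4/7 = 4/7 + k)
D(V, Q) = -10 (D(V, Q) = -8 - 1*2 = -8 - 2 = -10)
453 - D(K(-5 - 1*1), -17) = 453 - 1*(-10) = 453 + 10 = 463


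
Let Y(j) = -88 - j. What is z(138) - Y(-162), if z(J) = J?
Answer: 64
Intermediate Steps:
z(138) - Y(-162) = 138 - (-88 - 1*(-162)) = 138 - (-88 + 162) = 138 - 1*74 = 138 - 74 = 64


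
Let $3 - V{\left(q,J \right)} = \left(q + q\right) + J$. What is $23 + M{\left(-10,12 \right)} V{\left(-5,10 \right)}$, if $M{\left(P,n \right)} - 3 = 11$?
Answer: $65$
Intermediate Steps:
$M{\left(P,n \right)} = 14$ ($M{\left(P,n \right)} = 3 + 11 = 14$)
$V{\left(q,J \right)} = 3 - J - 2 q$ ($V{\left(q,J \right)} = 3 - \left(\left(q + q\right) + J\right) = 3 - \left(2 q + J\right) = 3 - \left(J + 2 q\right) = 3 - J - 2 q$)
$23 + M{\left(-10,12 \right)} V{\left(-5,10 \right)} = 23 + 14 \left(3 - 10 - -10\right) = 23 + 14 \left(3 - 10 + 10\right) = 23 + 14 \cdot 3 = 23 + 42 = 65$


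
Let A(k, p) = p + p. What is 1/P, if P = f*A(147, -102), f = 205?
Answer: -1/41820 ≈ -2.3912e-5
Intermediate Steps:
A(k, p) = 2*p
P = -41820 (P = 205*(2*(-102)) = 205*(-204) = -41820)
1/P = 1/(-41820) = -1/41820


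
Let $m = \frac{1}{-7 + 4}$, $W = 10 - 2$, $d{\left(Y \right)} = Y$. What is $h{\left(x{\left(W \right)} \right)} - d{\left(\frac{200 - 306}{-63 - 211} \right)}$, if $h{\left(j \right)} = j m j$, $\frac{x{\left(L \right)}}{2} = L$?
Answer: $- \frac{35231}{411} \approx -85.72$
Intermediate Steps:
$W = 8$ ($W = 10 - 2 = 8$)
$x{\left(L \right)} = 2 L$
$m = - \frac{1}{3}$ ($m = \frac{1}{-3} = - \frac{1}{3} \approx -0.33333$)
$h{\left(j \right)} = - \frac{j^{2}}{3}$ ($h{\left(j \right)} = j \left(- \frac{1}{3}\right) j = - \frac{j}{3} j = - \frac{j^{2}}{3}$)
$h{\left(x{\left(W \right)} \right)} - d{\left(\frac{200 - 306}{-63 - 211} \right)} = - \frac{\left(2 \cdot 8\right)^{2}}{3} - \frac{200 - 306}{-63 - 211} = - \frac{16^{2}}{3} - - \frac{106}{-274} = \left(- \frac{1}{3}\right) 256 - \left(-106\right) \left(- \frac{1}{274}\right) = - \frac{256}{3} - \frac{53}{137} = - \frac{35231}{411}$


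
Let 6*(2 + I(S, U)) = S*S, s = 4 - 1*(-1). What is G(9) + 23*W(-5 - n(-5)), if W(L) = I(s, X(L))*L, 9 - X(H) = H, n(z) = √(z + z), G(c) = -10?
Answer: -1555/6 - 299*I*√10/6 ≈ -259.17 - 157.59*I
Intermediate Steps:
n(z) = √2*√z (n(z) = √(2*z) = √2*√z)
s = 5 (s = 4 + 1 = 5)
X(H) = 9 - H
I(S, U) = -2 + S²/6 (I(S, U) = -2 + (S*S)/6 = -2 + S²/6)
W(L) = 13*L/6 (W(L) = (-2 + (⅙)*5²)*L = (-2 + (⅙)*25)*L = (-2 + 25/6)*L = 13*L/6)
G(9) + 23*W(-5 - n(-5)) = -10 + 23*(13*(-5 - √2*√(-5))/6) = -10 + 23*(13*(-5 - √2*I*√5)/6) = -10 + 23*(13*(-5 - I*√10)/6) = -10 + 23*(-65/6 - 13*I*√10/6) = -10 + (-1495/6 - 299*I*√10/6) = -1555/6 - 299*I*√10/6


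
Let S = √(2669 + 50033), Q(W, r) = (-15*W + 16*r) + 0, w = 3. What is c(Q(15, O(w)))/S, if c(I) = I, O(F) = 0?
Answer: -225*√52702/52702 ≈ -0.98010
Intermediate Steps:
Q(W, r) = -15*W + 16*r
S = √52702 ≈ 229.57
c(Q(15, O(w)))/S = (-15*15 + 16*0)/(√52702) = (-225 + 0)*(√52702/52702) = -225*√52702/52702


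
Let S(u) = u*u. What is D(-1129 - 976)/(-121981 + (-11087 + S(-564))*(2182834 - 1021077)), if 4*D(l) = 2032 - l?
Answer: 197/67937091968 ≈ 2.8997e-9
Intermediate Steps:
S(u) = u**2
D(l) = 508 - l/4 (D(l) = (2032 - l)/4 = 508 - l/4)
D(-1129 - 976)/(-121981 + (-11087 + S(-564))*(2182834 - 1021077)) = (508 - (-1129 - 976)/4)/(-121981 + (-11087 + (-564)**2)*(2182834 - 1021077)) = (508 - 1/4*(-2105))/(-121981 + (-11087 + 318096)*1161757) = (508 + 2105/4)/(-121981 + 307009*1161757) = 4137/(4*(-121981 + 356669854813)) = (4137/4)/356669732832 = (4137/4)*(1/356669732832) = 197/67937091968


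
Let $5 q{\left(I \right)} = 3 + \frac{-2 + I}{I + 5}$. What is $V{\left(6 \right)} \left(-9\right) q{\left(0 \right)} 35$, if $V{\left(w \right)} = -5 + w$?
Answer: $- \frac{819}{5} \approx -163.8$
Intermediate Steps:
$q{\left(I \right)} = \frac{3}{5} + \frac{-2 + I}{5 \left(5 + I\right)}$ ($q{\left(I \right)} = \frac{3 + \frac{-2 + I}{I + 5}}{5} = \frac{3 + \frac{-2 + I}{5 + I}}{5} = \frac{3}{5} + \frac{-2 + I}{5 \left(5 + I\right)}$)
$V{\left(6 \right)} \left(-9\right) q{\left(0 \right)} 35 = \left(-5 + 6\right) \left(-9\right) \frac{13 + 4 \cdot 0}{5 \left(5 + 0\right)} 35 = 1 \left(-9\right) \frac{13 + 0}{5 \cdot 5} \cdot 35 = - 9 \cdot \frac{1}{5} \cdot \frac{1}{5} \cdot 13 \cdot 35 = \left(-9\right) \frac{13}{25} \cdot 35 = \left(- \frac{117}{25}\right) 35 = - \frac{819}{5}$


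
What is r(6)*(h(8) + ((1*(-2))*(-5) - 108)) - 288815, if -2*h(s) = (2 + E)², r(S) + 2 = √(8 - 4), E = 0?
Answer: -288815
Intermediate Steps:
r(S) = 0 (r(S) = -2 + √(8 - 4) = -2 + √4 = -2 + 2 = 0)
h(s) = -2 (h(s) = -(2 + 0)²/2 = -½*2² = -½*4 = -2)
r(6)*(h(8) + ((1*(-2))*(-5) - 108)) - 288815 = 0*(-2 + ((1*(-2))*(-5) - 108)) - 288815 = 0*(-2 + (-2*(-5) - 108)) - 288815 = 0*(-2 + (10 - 108)) - 288815 = 0*(-2 - 98) - 288815 = 0*(-100) - 288815 = 0 - 288815 = -288815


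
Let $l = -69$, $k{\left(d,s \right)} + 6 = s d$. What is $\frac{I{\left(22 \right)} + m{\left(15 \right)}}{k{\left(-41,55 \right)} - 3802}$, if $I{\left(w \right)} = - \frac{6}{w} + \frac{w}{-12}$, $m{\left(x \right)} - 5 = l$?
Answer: $\frac{4363}{400158} \approx 0.010903$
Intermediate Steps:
$k{\left(d,s \right)} = -6 + d s$ ($k{\left(d,s \right)} = -6 + s d = -6 + d s$)
$m{\left(x \right)} = -64$ ($m{\left(x \right)} = 5 - 69 = -64$)
$I{\left(w \right)} = - \frac{6}{w} - \frac{w}{12}$ ($I{\left(w \right)} = - \frac{6}{w} + w \left(- \frac{1}{12}\right) = - \frac{6}{w} - \frac{w}{12}$)
$\frac{I{\left(22 \right)} + m{\left(15 \right)}}{k{\left(-41,55 \right)} - 3802} = \frac{\left(- \frac{6}{22} - \frac{11}{6}\right) - 64}{\left(-6 - 2255\right) - 3802} = \frac{\left(\left(-6\right) \frac{1}{22} - \frac{11}{6}\right) - 64}{\left(-6 - 2255\right) - 3802} = \frac{\left(- \frac{3}{11} - \frac{11}{6}\right) - 64}{-2261 - 3802} = \frac{- \frac{139}{66} - 64}{-6063} = \left(- \frac{4363}{66}\right) \left(- \frac{1}{6063}\right) = \frac{4363}{400158}$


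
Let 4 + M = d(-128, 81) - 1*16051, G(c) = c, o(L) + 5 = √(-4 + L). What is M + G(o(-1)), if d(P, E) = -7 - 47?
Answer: -16114 + I*√5 ≈ -16114.0 + 2.2361*I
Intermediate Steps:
o(L) = -5 + √(-4 + L)
d(P, E) = -54
M = -16109 (M = -4 + (-54 - 1*16051) = -4 + (-54 - 16051) = -4 - 16105 = -16109)
M + G(o(-1)) = -16109 + (-5 + √(-4 - 1)) = -16109 + (-5 + √(-5)) = -16109 + (-5 + I*√5) = -16114 + I*√5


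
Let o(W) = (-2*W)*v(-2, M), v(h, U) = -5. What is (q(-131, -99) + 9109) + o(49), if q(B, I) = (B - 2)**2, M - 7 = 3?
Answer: 27288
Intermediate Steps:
M = 10 (M = 7 + 3 = 10)
o(W) = 10*W (o(W) = -2*W*(-5) = 10*W)
q(B, I) = (-2 + B)**2
(q(-131, -99) + 9109) + o(49) = ((-2 - 131)**2 + 9109) + 10*49 = ((-133)**2 + 9109) + 490 = (17689 + 9109) + 490 = 26798 + 490 = 27288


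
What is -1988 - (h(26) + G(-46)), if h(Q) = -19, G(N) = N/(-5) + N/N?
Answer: -9896/5 ≈ -1979.2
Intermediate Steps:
G(N) = 1 - N/5 (G(N) = N*(-1/5) + 1 = -N/5 + 1 = 1 - N/5)
-1988 - (h(26) + G(-46)) = -1988 - (-19 + (1 - 1/5*(-46))) = -1988 - (-19 + (1 + 46/5)) = -1988 - (-19 + 51/5) = -1988 - 1*(-44/5) = -1988 + 44/5 = -9896/5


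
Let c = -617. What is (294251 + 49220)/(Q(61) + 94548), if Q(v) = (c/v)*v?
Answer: 343471/93931 ≈ 3.6566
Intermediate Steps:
Q(v) = -617 (Q(v) = (-617/v)*v = -617)
(294251 + 49220)/(Q(61) + 94548) = (294251 + 49220)/(-617 + 94548) = 343471/93931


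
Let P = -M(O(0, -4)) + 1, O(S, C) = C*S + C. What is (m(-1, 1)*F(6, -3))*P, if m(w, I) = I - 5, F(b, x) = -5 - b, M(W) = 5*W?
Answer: 924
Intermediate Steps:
O(S, C) = C + C*S
m(w, I) = -5 + I
P = 21 (P = -5*(-4*(1 + 0)) + 1 = -5*(-4*1) + 1 = -5*(-4) + 1 = -1*(-20) + 1 = 20 + 1 = 21)
(m(-1, 1)*F(6, -3))*P = ((-5 + 1)*(-5 - 1*6))*21 = -4*(-5 - 6)*21 = -4*(-11)*21 = 44*21 = 924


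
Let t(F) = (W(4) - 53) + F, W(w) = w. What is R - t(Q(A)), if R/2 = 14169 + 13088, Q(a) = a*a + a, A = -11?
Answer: 54453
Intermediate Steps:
Q(a) = a + a² (Q(a) = a² + a = a + a²)
R = 54514 (R = 2*(14169 + 13088) = 2*27257 = 54514)
t(F) = -49 + F (t(F) = (4 - 53) + F = -49 + F)
R - t(Q(A)) = 54514 - (-49 - 11*(1 - 11)) = 54514 - (-49 - 11*(-10)) = 54514 - (-49 + 110) = 54514 - 1*61 = 54514 - 61 = 54453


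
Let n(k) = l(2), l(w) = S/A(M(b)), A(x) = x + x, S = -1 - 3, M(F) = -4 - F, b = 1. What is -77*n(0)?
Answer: -154/5 ≈ -30.800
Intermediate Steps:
S = -4
A(x) = 2*x
l(w) = ⅖ (l(w) = -4*1/(2*(-4 - 1*1)) = -4*1/(2*(-4 - 1)) = -4/(2*(-5)) = -4/(-10) = -4*(-⅒) = ⅖)
n(k) = ⅖
-77*n(0) = -77*⅖ = -154/5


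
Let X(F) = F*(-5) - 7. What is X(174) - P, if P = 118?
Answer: -995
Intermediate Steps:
X(F) = -7 - 5*F (X(F) = -5*F - 7 = -7 - 5*F)
X(174) - P = (-7 - 5*174) - 1*118 = (-7 - 870) - 118 = -877 - 118 = -995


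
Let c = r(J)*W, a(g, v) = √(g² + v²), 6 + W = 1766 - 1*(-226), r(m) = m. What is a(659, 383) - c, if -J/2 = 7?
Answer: 27804 + √580970 ≈ 28566.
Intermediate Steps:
J = -14 (J = -2*7 = -14)
W = 1986 (W = -6 + (1766 - 1*(-226)) = -6 + (1766 + 226) = -6 + 1992 = 1986)
c = -27804 (c = -14*1986 = -27804)
a(659, 383) - c = √(659² + 383²) - 1*(-27804) = √(434281 + 146689) + 27804 = √580970 + 27804 = 27804 + √580970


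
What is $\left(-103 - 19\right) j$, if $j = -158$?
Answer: $19276$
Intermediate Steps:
$\left(-103 - 19\right) j = \left(-103 - 19\right) \left(-158\right) = \left(-122\right) \left(-158\right) = 19276$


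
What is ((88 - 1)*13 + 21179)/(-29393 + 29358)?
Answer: -4462/7 ≈ -637.43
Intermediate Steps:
((88 - 1)*13 + 21179)/(-29393 + 29358) = (87*13 + 21179)/(-35) = (1131 + 21179)*(-1/35) = 22310*(-1/35) = -4462/7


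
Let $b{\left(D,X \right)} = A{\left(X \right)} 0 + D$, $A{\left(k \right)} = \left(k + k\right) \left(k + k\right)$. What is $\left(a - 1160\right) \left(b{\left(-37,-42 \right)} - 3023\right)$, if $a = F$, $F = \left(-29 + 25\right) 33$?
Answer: $3953520$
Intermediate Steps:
$A{\left(k \right)} = 4 k^{2}$ ($A{\left(k \right)} = 2 k 2 k = 4 k^{2}$)
$b{\left(D,X \right)} = D$ ($b{\left(D,X \right)} = 4 X^{2} \cdot 0 + D = 0 + D = D$)
$F = -132$ ($F = \left(-4\right) 33 = -132$)
$a = -132$
$\left(a - 1160\right) \left(b{\left(-37,-42 \right)} - 3023\right) = \left(-132 - 1160\right) \left(-37 - 3023\right) = \left(-1292\right) \left(-3060\right) = 3953520$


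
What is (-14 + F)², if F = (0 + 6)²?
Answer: 484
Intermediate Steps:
F = 36 (F = 6² = 36)
(-14 + F)² = (-14 + 36)² = 22² = 484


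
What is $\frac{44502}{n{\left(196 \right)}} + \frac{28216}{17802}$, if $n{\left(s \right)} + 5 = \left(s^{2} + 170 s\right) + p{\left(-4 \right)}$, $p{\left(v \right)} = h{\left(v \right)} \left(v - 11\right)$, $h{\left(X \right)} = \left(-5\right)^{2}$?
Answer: $\frac{701401375}{317569878} \approx 2.2087$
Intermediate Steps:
$h{\left(X \right)} = 25$
$p{\left(v \right)} = -275 + 25 v$ ($p{\left(v \right)} = 25 \left(v - 11\right) = 25 \left(-11 + v\right) = -275 + 25 v$)
$n{\left(s \right)} = -380 + s^{2} + 170 s$ ($n{\left(s \right)} = -5 + \left(\left(s^{2} + 170 s\right) + \left(-275 + 25 \left(-4\right)\right)\right) = -5 - \left(375 - s^{2} - 170 s\right) = -5 + \left(-375 + s^{2} + 170 s\right) = -380 + s^{2} + 170 s$)
$\frac{44502}{n{\left(196 \right)}} + \frac{28216}{17802} = \frac{44502}{-380 + 196^{2} + 170 \cdot 196} + \frac{28216}{17802} = \frac{44502}{-380 + 38416 + 33320} + 28216 \cdot \frac{1}{17802} = \frac{44502}{71356} + \frac{14108}{8901} = 44502 \cdot \frac{1}{71356} + \frac{14108}{8901} = \frac{22251}{35678} + \frac{14108}{8901} = \frac{701401375}{317569878}$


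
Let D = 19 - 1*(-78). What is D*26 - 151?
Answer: 2371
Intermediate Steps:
D = 97 (D = 19 + 78 = 97)
D*26 - 151 = 97*26 - 151 = 2522 - 151 = 2371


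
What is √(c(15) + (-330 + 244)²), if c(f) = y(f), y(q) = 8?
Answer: 2*√1851 ≈ 86.047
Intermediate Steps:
c(f) = 8
√(c(15) + (-330 + 244)²) = √(8 + (-330 + 244)²) = √(8 + (-86)²) = √(8 + 7396) = √7404 = 2*√1851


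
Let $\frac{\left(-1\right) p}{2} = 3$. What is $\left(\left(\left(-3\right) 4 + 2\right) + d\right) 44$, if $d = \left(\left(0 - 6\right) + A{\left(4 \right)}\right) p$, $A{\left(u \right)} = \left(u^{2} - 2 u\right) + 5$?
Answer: $-2288$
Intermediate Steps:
$p = -6$ ($p = \left(-2\right) 3 = -6$)
$A{\left(u \right)} = 5 + u^{2} - 2 u$
$d = -42$ ($d = \left(\left(0 - 6\right) + \left(5 + 4^{2} - 8\right)\right) \left(-6\right) = \left(\left(0 - 6\right) + \left(5 + 16 - 8\right)\right) \left(-6\right) = \left(-6 + 13\right) \left(-6\right) = 7 \left(-6\right) = -42$)
$\left(\left(\left(-3\right) 4 + 2\right) + d\right) 44 = \left(\left(\left(-3\right) 4 + 2\right) - 42\right) 44 = \left(\left(-12 + 2\right) - 42\right) 44 = \left(-10 - 42\right) 44 = \left(-52\right) 44 = -2288$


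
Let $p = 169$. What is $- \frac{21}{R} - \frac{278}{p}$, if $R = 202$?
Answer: $- \frac{59705}{34138} \approx -1.7489$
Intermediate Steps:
$- \frac{21}{R} - \frac{278}{p} = - \frac{21}{202} - \frac{278}{169} = - \frac{59705}{34138}$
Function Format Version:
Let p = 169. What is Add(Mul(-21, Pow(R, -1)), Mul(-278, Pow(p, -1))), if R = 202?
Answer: Rational(-59705, 34138) ≈ -1.7489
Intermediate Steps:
Add(Mul(-21, Pow(R, -1)), Mul(-278, Pow(p, -1))) = Add(Mul(-21, Pow(202, -1)), Mul(-278, Pow(169, -1))) = Add(Mul(-21, Rational(1, 202)), Mul(-278, Rational(1, 169))) = Add(Rational(-21, 202), Rational(-278, 169)) = Rational(-59705, 34138)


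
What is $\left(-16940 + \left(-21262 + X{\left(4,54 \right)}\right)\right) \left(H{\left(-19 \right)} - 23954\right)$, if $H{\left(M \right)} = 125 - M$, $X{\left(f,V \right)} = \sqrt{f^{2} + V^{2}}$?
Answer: $909589620 - 47620 \sqrt{733} \approx 9.083 \cdot 10^{8}$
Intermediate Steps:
$X{\left(f,V \right)} = \sqrt{V^{2} + f^{2}}$
$\left(-16940 + \left(-21262 + X{\left(4,54 \right)}\right)\right) \left(H{\left(-19 \right)} - 23954\right) = \left(-16940 - \left(21262 - \sqrt{54^{2} + 4^{2}}\right)\right) \left(\left(125 - -19\right) - 23954\right) = \left(-16940 - \left(21262 - \sqrt{2916 + 16}\right)\right) \left(\left(125 + 19\right) - 23954\right) = \left(-16940 - \left(21262 - \sqrt{2932}\right)\right) \left(144 - 23954\right) = \left(-16940 - \left(21262 - 2 \sqrt{733}\right)\right) \left(-23810\right) = \left(-38202 + 2 \sqrt{733}\right) \left(-23810\right) = 909589620 - 47620 \sqrt{733}$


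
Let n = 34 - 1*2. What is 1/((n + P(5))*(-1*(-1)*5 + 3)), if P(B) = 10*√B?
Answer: 1/131 - 5*√5/2096 ≈ 0.0022995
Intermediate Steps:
n = 32 (n = 34 - 2 = 32)
1/((n + P(5))*(-1*(-1)*5 + 3)) = 1/((32 + 10*√5)*(-1*(-1)*5 + 3)) = 1/((32 + 10*√5)*(1*5 + 3)) = 1/((32 + 10*√5)*(5 + 3)) = 1/((32 + 10*√5)*8) = 1/(256 + 80*√5)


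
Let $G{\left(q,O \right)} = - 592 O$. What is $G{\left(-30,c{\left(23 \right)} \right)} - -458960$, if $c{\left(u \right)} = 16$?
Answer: $449488$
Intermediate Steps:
$G{\left(-30,c{\left(23 \right)} \right)} - -458960 = \left(-592\right) 16 - -458960 = -9472 + 458960 = 449488$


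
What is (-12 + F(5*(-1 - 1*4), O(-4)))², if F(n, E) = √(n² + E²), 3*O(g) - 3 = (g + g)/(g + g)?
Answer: (36 - √5641)²/9 ≈ 169.93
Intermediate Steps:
O(g) = 4/3 (O(g) = 1 + ((g + g)/(g + g))/3 = 1 + ((2*g)/((2*g)))/3 = 1 + ((2*g)*(1/(2*g)))/3 = 1 + (⅓)*1 = 1 + ⅓ = 4/3)
F(n, E) = √(E² + n²)
(-12 + F(5*(-1 - 1*4), O(-4)))² = (-12 + √((4/3)² + (5*(-1 - 1*4))²))² = (-12 + √(16/9 + (5*(-1 - 4))²))² = (-12 + √(16/9 + (5*(-5))²))² = (-12 + √(16/9 + (-25)²))² = (-12 + √(16/9 + 625))² = (-12 + √(5641/9))² = (-12 + √5641/3)²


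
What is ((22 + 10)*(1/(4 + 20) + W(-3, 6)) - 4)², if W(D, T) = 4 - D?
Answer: 440896/9 ≈ 48988.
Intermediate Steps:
((22 + 10)*(1/(4 + 20) + W(-3, 6)) - 4)² = ((22 + 10)*(1/(4 + 20) + (4 - 1*(-3))) - 4)² = (32*(1/24 + (4 + 3)) - 4)² = (32*(1/24 + 7) - 4)² = (32*(169/24) - 4)² = (676/3 - 4)² = (664/3)² = 440896/9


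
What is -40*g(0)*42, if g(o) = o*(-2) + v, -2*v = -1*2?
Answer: -1680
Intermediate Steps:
v = 1 (v = -(-1)*2/2 = -1/2*(-2) = 1)
g(o) = 1 - 2*o (g(o) = o*(-2) + 1 = -2*o + 1 = 1 - 2*o)
-40*g(0)*42 = -40*(1 - 2*0)*42 = -40*(1 + 0)*42 = -40*1*42 = -40*42 = -1680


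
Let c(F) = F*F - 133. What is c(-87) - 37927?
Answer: -30491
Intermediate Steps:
c(F) = -133 + F² (c(F) = F² - 133 = -133 + F²)
c(-87) - 37927 = (-133 + (-87)²) - 37927 = (-133 + 7569) - 37927 = 7436 - 37927 = -30491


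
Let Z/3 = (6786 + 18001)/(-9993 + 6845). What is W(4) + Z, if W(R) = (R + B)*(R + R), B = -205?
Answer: -5136345/3148 ≈ -1631.6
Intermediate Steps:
W(R) = 2*R*(-205 + R) (W(R) = (R - 205)*(R + R) = (-205 + R)*(2*R) = 2*R*(-205 + R))
Z = -74361/3148 (Z = 3*((6786 + 18001)/(-9993 + 6845)) = 3*(24787/(-3148)) = 3*(24787*(-1/3148)) = 3*(-24787/3148) = -74361/3148 ≈ -23.622)
W(4) + Z = 2*4*(-205 + 4) - 74361/3148 = 2*4*(-201) - 74361/3148 = -1608 - 74361/3148 = -5136345/3148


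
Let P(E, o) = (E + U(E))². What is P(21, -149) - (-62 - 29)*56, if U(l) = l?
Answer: 6860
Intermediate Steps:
P(E, o) = 4*E² (P(E, o) = (E + E)² = (2*E)² = 4*E²)
P(21, -149) - (-62 - 29)*56 = 4*21² - (-62 - 29)*56 = 4*441 - (-91)*56 = 1764 - 1*(-5096) = 1764 + 5096 = 6860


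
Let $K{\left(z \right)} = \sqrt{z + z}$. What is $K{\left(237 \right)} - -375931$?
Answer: $375931 + \sqrt{474} \approx 3.7595 \cdot 10^{5}$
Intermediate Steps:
$K{\left(z \right)} = \sqrt{2} \sqrt{z}$ ($K{\left(z \right)} = \sqrt{2 z} = \sqrt{2} \sqrt{z}$)
$K{\left(237 \right)} - -375931 = \sqrt{2} \sqrt{237} - -375931 = \sqrt{474} + 375931 = 375931 + \sqrt{474}$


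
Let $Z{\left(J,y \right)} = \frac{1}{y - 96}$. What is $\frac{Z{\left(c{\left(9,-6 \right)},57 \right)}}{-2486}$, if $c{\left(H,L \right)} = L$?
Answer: $\frac{1}{96954} \approx 1.0314 \cdot 10^{-5}$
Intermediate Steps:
$Z{\left(J,y \right)} = \frac{1}{-96 + y}$
$\frac{Z{\left(c{\left(9,-6 \right)},57 \right)}}{-2486} = \frac{1}{\left(-96 + 57\right) \left(-2486\right)} = \frac{1}{-39} \left(- \frac{1}{2486}\right) = \left(- \frac{1}{39}\right) \left(- \frac{1}{2486}\right) = \frac{1}{96954}$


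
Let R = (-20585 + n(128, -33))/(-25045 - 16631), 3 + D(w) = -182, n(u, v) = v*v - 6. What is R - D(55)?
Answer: 3864781/20838 ≈ 185.47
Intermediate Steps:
n(u, v) = -6 + v² (n(u, v) = v² - 6 = -6 + v²)
D(w) = -185 (D(w) = -3 - 182 = -185)
R = 9751/20838 (R = (-20585 + (-6 + (-33)²))/(-25045 - 16631) = (-20585 + (-6 + 1089))/(-41676) = (-20585 + 1083)*(-1/41676) = -19502*(-1/41676) = 9751/20838 ≈ 0.46794)
R - D(55) = 9751/20838 - 1*(-185) = 9751/20838 + 185 = 3864781/20838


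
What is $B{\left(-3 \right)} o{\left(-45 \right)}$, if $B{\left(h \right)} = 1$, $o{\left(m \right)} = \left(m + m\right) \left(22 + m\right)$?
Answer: $2070$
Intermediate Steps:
$o{\left(m \right)} = 2 m \left(22 + m\right)$
$B{\left(-3 \right)} o{\left(-45 \right)} = 1 \cdot 2 \left(-45\right) \left(22 - 45\right) = 1 \cdot 2 \left(-45\right) \left(-23\right) = 1 \cdot 2070 = 2070$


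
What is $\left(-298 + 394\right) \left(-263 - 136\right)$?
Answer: $-38304$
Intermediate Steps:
$\left(-298 + 394\right) \left(-263 - 136\right) = 96 \left(-399\right) = -38304$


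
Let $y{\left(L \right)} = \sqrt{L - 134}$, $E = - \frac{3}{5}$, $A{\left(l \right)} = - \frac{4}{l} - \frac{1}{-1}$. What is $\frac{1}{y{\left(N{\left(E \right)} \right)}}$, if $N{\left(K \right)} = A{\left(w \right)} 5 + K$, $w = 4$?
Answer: $- \frac{i \sqrt{3365}}{673} \approx - 0.086194 i$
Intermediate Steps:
$A{\left(l \right)} = 1 - \frac{4}{l}$ ($A{\left(l \right)} = - \frac{4}{l} - -1 = - \frac{4}{l} + 1 = 1 - \frac{4}{l}$)
$E = - \frac{3}{5}$ ($E = \left(-3\right) \frac{1}{5} = - \frac{3}{5} \approx -0.6$)
$N{\left(K \right)} = K$ ($N{\left(K \right)} = \frac{-4 + 4}{4} \cdot 5 + K = \frac{1}{4} \cdot 0 \cdot 5 + K = 0 \cdot 5 + K = 0 + K = K$)
$y{\left(L \right)} = \sqrt{-134 + L}$
$\frac{1}{y{\left(N{\left(E \right)} \right)}} = \frac{1}{\sqrt{-134 - \frac{3}{5}}} = \frac{1}{\sqrt{- \frac{673}{5}}} = \frac{1}{\frac{1}{5} i \sqrt{3365}} = - \frac{i \sqrt{3365}}{673}$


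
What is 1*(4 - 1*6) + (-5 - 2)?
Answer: -9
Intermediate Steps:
1*(4 - 1*6) + (-5 - 2) = 1*(4 - 6) - 7 = 1*(-2) - 7 = -2 - 7 = -9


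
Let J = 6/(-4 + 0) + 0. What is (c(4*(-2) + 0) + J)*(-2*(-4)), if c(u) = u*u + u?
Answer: 436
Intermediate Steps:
J = -3/2 (J = 6/(-4) + 0 = 6*(-1/4) + 0 = -3/2 + 0 = -3/2 ≈ -1.5000)
c(u) = u + u**2 (c(u) = u**2 + u = u + u**2)
(c(4*(-2) + 0) + J)*(-2*(-4)) = ((4*(-2) + 0)*(1 + (4*(-2) + 0)) - 3/2)*(-2*(-4)) = ((-8 + 0)*(1 + (-8 + 0)) - 3/2)*8 = (-8*(1 - 8) - 3/2)*8 = (-8*(-7) - 3/2)*8 = (56 - 3/2)*8 = (109/2)*8 = 436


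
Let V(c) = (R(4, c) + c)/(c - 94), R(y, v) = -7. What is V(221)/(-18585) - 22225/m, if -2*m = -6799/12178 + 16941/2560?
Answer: 1635399970916439794/222932291493555 ≈ 7335.9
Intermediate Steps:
m = -94451029/31175680 (m = -(-6799/12178 + 16941/2560)/2 = -1/2*94451029/15587840 = -94451029/31175680 ≈ -3.0296)
V(c) = (-7 + c)/(-94 + c) (V(c) = (-7 + c)/(c - 94) = (-7 + c)/(-94 + c))
V(221)/(-18585) - 22225/m = ((-7 + 221)/(-94 + 221))/(-18585) - 22225/(-94451029/31175680) = (214/127)*(-1/18585) - 22225*(-31175680/94451029) = ((1/127)*214)*(-1/18585) + 692879488000/94451029 = (214/127)*(-1/18585) + 692879488000/94451029 = -214/2360295 + 692879488000/94451029 = 1635399970916439794/222932291493555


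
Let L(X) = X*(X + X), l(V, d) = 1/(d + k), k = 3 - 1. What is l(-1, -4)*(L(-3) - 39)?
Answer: 21/2 ≈ 10.500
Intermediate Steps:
k = 2
l(V, d) = 1/(2 + d) (l(V, d) = 1/(d + 2) = 1/(2 + d))
L(X) = 2*X**2 (L(X) = X*(2*X) = 2*X**2)
l(-1, -4)*(L(-3) - 39) = (2*(-3)**2 - 39)/(2 - 4) = (2*9 - 39)/(-2) = -(18 - 39)/2 = -1/2*(-21) = 21/2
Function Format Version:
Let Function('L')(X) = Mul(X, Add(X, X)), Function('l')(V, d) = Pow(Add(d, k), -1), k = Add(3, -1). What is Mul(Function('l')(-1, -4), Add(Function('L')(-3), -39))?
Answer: Rational(21, 2) ≈ 10.500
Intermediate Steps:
k = 2
Function('l')(V, d) = Pow(Add(2, d), -1) (Function('l')(V, d) = Pow(Add(d, 2), -1) = Pow(Add(2, d), -1))
Function('L')(X) = Mul(2, Pow(X, 2)) (Function('L')(X) = Mul(X, Mul(2, X)) = Mul(2, Pow(X, 2)))
Mul(Function('l')(-1, -4), Add(Function('L')(-3), -39)) = Mul(Pow(Add(2, -4), -1), Add(Mul(2, Pow(-3, 2)), -39)) = Mul(Pow(-2, -1), Add(Mul(2, 9), -39)) = Mul(Rational(-1, 2), Add(18, -39)) = Mul(Rational(-1, 2), -21) = Rational(21, 2)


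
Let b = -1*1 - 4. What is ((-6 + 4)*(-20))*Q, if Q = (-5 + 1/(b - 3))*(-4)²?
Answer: -3280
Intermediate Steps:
b = -5 (b = -1 - 4 = -5)
Q = -82 (Q = (-5 + 1/(-5 - 3))*(-4)² = (-5 + 1/(-8))*16 = (-5 - ⅛)*16 = -41/8*16 = -82)
((-6 + 4)*(-20))*Q = ((-6 + 4)*(-20))*(-82) = -2*(-20)*(-82) = 40*(-82) = -3280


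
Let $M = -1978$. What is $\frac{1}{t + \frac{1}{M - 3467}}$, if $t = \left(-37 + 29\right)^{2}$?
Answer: $\frac{5445}{348479} \approx 0.015625$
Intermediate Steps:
$t = 64$ ($t = \left(-8\right)^{2} = 64$)
$\frac{1}{t + \frac{1}{M - 3467}} = \frac{1}{64 + \frac{1}{-1978 - 3467}} = \frac{1}{64 + \frac{1}{-5445}} = \frac{1}{64 - \frac{1}{5445}} = \frac{1}{\frac{348479}{5445}} = \frac{5445}{348479}$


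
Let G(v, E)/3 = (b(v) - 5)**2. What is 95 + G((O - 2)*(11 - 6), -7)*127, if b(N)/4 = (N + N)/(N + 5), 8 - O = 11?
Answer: 9620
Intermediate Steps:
O = -3 (O = 8 - 1*11 = 8 - 11 = -3)
b(N) = 8*N/(5 + N) (b(N) = 4*((N + N)/(N + 5)) = 4*((2*N)/(5 + N)) = 4*(2*N/(5 + N)) = 8*N/(5 + N))
G(v, E) = 3*(-5 + 8*v/(5 + v))**2 (G(v, E) = 3*(8*v/(5 + v) - 5)**2 = 3*(-5 + 8*v/(5 + v))**2)
95 + G((O - 2)*(11 - 6), -7)*127 = 95 + (3*(-25 + 3*((-3 - 2)*(11 - 6)))**2/(5 + (-3 - 2)*(11 - 6))**2)*127 = 95 + (3*(-25 + 3*(-5*5))**2/(5 - 5*5)**2)*127 = 95 + (3*(-25 + 3*(-25))**2/(5 - 25)**2)*127 = 95 + (3*(-25 - 75)**2/(-20)**2)*127 = 95 + (3*(-100)**2*(1/400))*127 = 95 + (3*10000*(1/400))*127 = 95 + 75*127 = 95 + 9525 = 9620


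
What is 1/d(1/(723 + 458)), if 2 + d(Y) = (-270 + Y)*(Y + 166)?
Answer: -1394761/62516100365 ≈ -2.2310e-5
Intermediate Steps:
d(Y) = -2 + (-270 + Y)*(166 + Y) (d(Y) = -2 + (-270 + Y)*(Y + 166) = -2 + (-270 + Y)*(166 + Y))
1/d(1/(723 + 458)) = 1/(-44822 + (1/(723 + 458))² - 104/(723 + 458)) = 1/(-44822 + (1/1181)² - 104/1181) = 1/(-44822 + (1/1181)² - 104*1/1181) = 1/(-44822 + 1/1394761 - 104/1181) = 1/(-62516100365/1394761) = -1394761/62516100365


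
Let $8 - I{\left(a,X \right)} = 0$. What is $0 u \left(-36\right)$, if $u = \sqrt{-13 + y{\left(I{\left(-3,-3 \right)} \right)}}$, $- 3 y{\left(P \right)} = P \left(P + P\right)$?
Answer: $0$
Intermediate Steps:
$I{\left(a,X \right)} = 8$ ($I{\left(a,X \right)} = 8 - 0 = 8 + 0 = 8$)
$y{\left(P \right)} = - \frac{2 P^{2}}{3}$ ($y{\left(P \right)} = - \frac{P \left(P + P\right)}{3} = - \frac{P 2 P}{3} = - \frac{2 P^{2}}{3}$)
$u = \frac{i \sqrt{501}}{3}$ ($u = \sqrt{-13 - \frac{2 \cdot 8^{2}}{3}} = \sqrt{-13 - \frac{128}{3}} = \sqrt{- \frac{167}{3}} = \frac{i \sqrt{501}}{3} \approx 7.461 i$)
$0 u \left(-36\right) = 0 \frac{i \sqrt{501}}{3} \left(-36\right) = 0 \left(-36\right) = 0$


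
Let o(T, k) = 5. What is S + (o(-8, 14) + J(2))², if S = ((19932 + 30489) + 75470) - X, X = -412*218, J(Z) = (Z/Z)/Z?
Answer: 862949/4 ≈ 2.1574e+5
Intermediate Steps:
J(Z) = 1/Z
X = -89816
S = 215707 (S = ((19932 + 30489) + 75470) - 1*(-89816) = (50421 + 75470) + 89816 = 125891 + 89816 = 215707)
S + (o(-8, 14) + J(2))² = 215707 + (5 + 1/2)² = 215707 + (5 + ½)² = 215707 + (11/2)² = 215707 + 121/4 = 862949/4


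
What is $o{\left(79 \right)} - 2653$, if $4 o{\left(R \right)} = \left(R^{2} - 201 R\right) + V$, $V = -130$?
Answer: $-5095$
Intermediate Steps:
$o{\left(R \right)} = - \frac{65}{2} - \frac{201 R}{4} + \frac{R^{2}}{4}$ ($o{\left(R \right)} = \frac{\left(R^{2} - 201 R\right) - 130}{4} = \frac{-130 + R^{2} - 201 R}{4} = - \frac{65}{2} - \frac{201 R}{4} + \frac{R^{2}}{4}$)
$o{\left(79 \right)} - 2653 = \left(- \frac{65}{2} - \frac{15879}{4} + \frac{79^{2}}{4}\right) - 2653 = \left(- \frac{65}{2} - \frac{15879}{4} + \frac{1}{4} \cdot 6241\right) - 2653 = \left(- \frac{65}{2} - \frac{15879}{4} + \frac{6241}{4}\right) - 2653 = -2442 - 2653 = -5095$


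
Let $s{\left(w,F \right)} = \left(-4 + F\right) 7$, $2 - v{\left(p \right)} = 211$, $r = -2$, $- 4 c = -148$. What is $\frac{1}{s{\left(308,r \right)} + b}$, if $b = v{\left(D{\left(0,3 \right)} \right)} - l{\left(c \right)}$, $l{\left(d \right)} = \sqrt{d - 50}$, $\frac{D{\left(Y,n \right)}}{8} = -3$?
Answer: $\frac{i}{\sqrt{13} - 251 i} \approx -0.0039832 + 5.7218 \cdot 10^{-5} i$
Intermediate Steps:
$c = 37$ ($c = \left(- \frac{1}{4}\right) \left(-148\right) = 37$)
$D{\left(Y,n \right)} = -24$ ($D{\left(Y,n \right)} = 8 \left(-3\right) = -24$)
$l{\left(d \right)} = \sqrt{-50 + d}$
$v{\left(p \right)} = -209$ ($v{\left(p \right)} = 2 - 211 = -209$)
$s{\left(w,F \right)} = -28 + 7 F$
$b = -209 - i \sqrt{13}$ ($b = -209 - \sqrt{-50 + 37} = -209 - \sqrt{-13} = -209 - i \sqrt{13} \approx -209.0 - 3.6056 i$)
$\frac{1}{s{\left(308,r \right)} + b} = \frac{1}{\left(-28 + 7 \left(-2\right)\right) - \left(209 + i \sqrt{13}\right)} = \frac{1}{\left(-28 - 14\right) - \left(209 + i \sqrt{13}\right)} = \frac{1}{-42 - \left(209 + i \sqrt{13}\right)} = \frac{1}{-251 - i \sqrt{13}}$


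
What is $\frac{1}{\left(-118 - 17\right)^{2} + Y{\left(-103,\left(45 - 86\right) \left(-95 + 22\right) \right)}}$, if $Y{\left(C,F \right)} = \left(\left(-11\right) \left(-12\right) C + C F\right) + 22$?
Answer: $- \frac{1}{303628} \approx -3.2935 \cdot 10^{-6}$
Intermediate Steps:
$Y{\left(C,F \right)} = 22 + 132 C + C F$ ($Y{\left(C,F \right)} = \left(132 C + C F\right) + 22 = 22 + 132 C + C F$)
$\frac{1}{\left(-118 - 17\right)^{2} + Y{\left(-103,\left(45 - 86\right) \left(-95 + 22\right) \right)}} = \frac{1}{\left(-118 - 17\right)^{2} + \left(22 + 132 \left(-103\right) - 103 \left(45 - 86\right) \left(-95 + 22\right)\right)} = \frac{1}{\left(-118 - 17\right)^{2} - \left(13574 + 103 \left(-41\right) \left(-73\right)\right)} = \frac{1}{\left(-135\right)^{2} - 321853} = \frac{1}{18225 - 321853} = \frac{1}{-303628} = - \frac{1}{303628}$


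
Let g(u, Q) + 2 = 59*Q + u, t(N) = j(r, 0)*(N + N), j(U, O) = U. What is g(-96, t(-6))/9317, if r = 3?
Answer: -202/847 ≈ -0.23849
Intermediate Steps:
t(N) = 6*N (t(N) = 3*(N + N) = 3*(2*N) = 6*N)
g(u, Q) = -2 + u + 59*Q (g(u, Q) = -2 + (59*Q + u) = -2 + (u + 59*Q) = -2 + u + 59*Q)
g(-96, t(-6))/9317 = (-2 - 96 + 59*(6*(-6)))/9317 = (-2 - 96 + 59*(-36))*(1/9317) = (-2 - 96 - 2124)*(1/9317) = -2222*1/9317 = -202/847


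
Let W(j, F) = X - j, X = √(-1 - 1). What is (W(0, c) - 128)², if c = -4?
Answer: (128 - I*√2)² ≈ 16382.0 - 362.04*I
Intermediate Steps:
X = I*√2 (X = √(-2) = I*√2 ≈ 1.4142*I)
W(j, F) = -j + I*√2 (W(j, F) = I*√2 - j = -j + I*√2)
(W(0, c) - 128)² = ((-1*0 + I*√2) - 128)² = ((0 + I*√2) - 128)² = (I*√2 - 128)² = (-128 + I*√2)²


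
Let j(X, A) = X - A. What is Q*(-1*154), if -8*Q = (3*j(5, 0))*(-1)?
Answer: -1155/4 ≈ -288.75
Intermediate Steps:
Q = 15/8 (Q = -3*(5 - 1*0)*(-1)/8 = -3*(5 + 0)*(-1)/8 = -3*5*(-1)/8 = -15*(-1)/8 = -⅛*(-15) = 15/8 ≈ 1.8750)
Q*(-1*154) = 15*(-1*154)/8 = (15/8)*(-154) = -1155/4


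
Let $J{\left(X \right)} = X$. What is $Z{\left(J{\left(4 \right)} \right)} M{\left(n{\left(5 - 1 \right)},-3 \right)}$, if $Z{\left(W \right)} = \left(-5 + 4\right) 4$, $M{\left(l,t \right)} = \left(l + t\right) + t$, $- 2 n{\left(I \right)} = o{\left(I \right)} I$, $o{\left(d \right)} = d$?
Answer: $56$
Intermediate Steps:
$n{\left(I \right)} = - \frac{I^{2}}{2}$ ($n{\left(I \right)} = - \frac{I I}{2} = - \frac{I^{2}}{2}$)
$M{\left(l,t \right)} = l + 2 t$
$Z{\left(W \right)} = -4$ ($Z{\left(W \right)} = \left(-1\right) 4 = -4$)
$Z{\left(J{\left(4 \right)} \right)} M{\left(n{\left(5 - 1 \right)},-3 \right)} = - 4 \left(- \frac{\left(5 - 1\right)^{2}}{2} + 2 \left(-3\right)\right) = - 4 \left(- \frac{4^{2}}{2} - 6\right) = - 4 \left(\left(- \frac{1}{2}\right) 16 - 6\right) = - 4 \left(-8 - 6\right) = \left(-4\right) \left(-14\right) = 56$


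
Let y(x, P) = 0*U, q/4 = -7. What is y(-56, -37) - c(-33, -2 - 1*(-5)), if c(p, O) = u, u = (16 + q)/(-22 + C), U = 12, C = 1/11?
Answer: -132/241 ≈ -0.54772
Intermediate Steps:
q = -28 (q = 4*(-7) = -28)
C = 1/11 ≈ 0.090909
y(x, P) = 0 (y(x, P) = 0*12 = 0)
u = 132/241 (u = (16 - 28)/(-22 + 1/11) = -12/(-241/11) = -12*(-11/241) = 132/241 ≈ 0.54772)
c(p, O) = 132/241
y(-56, -37) - c(-33, -2 - 1*(-5)) = 0 - 1*132/241 = 0 - 132/241 = -132/241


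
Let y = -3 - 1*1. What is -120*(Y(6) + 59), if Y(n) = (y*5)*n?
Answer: 7320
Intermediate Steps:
y = -4 (y = -3 - 1 = -4)
Y(n) = -20*n (Y(n) = (-4*5)*n = -20*n)
-120*(Y(6) + 59) = -120*(-20*6 + 59) = -120*(-120 + 59) = -120*(-61) = 7320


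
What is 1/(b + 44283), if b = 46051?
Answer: 1/90334 ≈ 1.1070e-5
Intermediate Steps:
1/(b + 44283) = 1/(46051 + 44283) = 1/90334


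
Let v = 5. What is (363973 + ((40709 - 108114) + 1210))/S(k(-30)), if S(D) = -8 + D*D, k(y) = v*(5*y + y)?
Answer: 148889/404996 ≈ 0.36763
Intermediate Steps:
k(y) = 30*y (k(y) = 5*(5*y + y) = 5*(6*y) = 30*y)
S(D) = -8 + D**2
(363973 + ((40709 - 108114) + 1210))/S(k(-30)) = (363973 + ((40709 - 108114) + 1210))/(-8 + (30*(-30))**2) = (363973 + (-67405 + 1210))/(-8 + (-900)**2) = (363973 - 66195)/(-8 + 810000) = 297778/809992 = 297778*(1/809992) = 148889/404996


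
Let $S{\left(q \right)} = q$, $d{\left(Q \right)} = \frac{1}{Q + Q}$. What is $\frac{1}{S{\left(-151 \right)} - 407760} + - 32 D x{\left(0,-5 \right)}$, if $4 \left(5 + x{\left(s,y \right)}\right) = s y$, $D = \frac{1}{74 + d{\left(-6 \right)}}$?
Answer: $\frac{783188233}{361817057} \approx 2.1646$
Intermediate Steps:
$d{\left(Q \right)} = \frac{1}{2 Q}$
$D = \frac{12}{887}$ ($D = \frac{1}{74 + \frac{1}{2 \left(-6\right)}} = \frac{1}{74 + \frac{1}{2} \left(- \frac{1}{6}\right)} = \frac{1}{74 - \frac{1}{12}} = \frac{1}{\frac{887}{12}} = \frac{12}{887} \approx 0.013529$)
$x{\left(s,y \right)} = -5 + \frac{s y}{4}$
$\frac{1}{S{\left(-151 \right)} - 407760} + - 32 D x{\left(0,-5 \right)} = \frac{1}{-151 - 407760} + \left(-32\right) \frac{12}{887} \left(-5 + \frac{1}{4} \cdot 0 \left(-5\right)\right) = \frac{1}{-407911} - \frac{384 \left(-5 + 0\right)}{887} = - \frac{1}{407911} - - \frac{1920}{887} = - \frac{1}{407911} + \frac{1920}{887} = \frac{783188233}{361817057}$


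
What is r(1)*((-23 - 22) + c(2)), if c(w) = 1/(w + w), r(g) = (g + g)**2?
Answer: -179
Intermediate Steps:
r(g) = 4*g**2 (r(g) = (2*g)**2 = 4*g**2)
c(w) = 1/(2*w)
r(1)*((-23 - 22) + c(2)) = (4*1**2)*((-23 - 22) + (1/2)/2) = (4*1)*(-45 + (1/2)*(1/2)) = 4*(-45 + 1/4) = 4*(-179/4) = -179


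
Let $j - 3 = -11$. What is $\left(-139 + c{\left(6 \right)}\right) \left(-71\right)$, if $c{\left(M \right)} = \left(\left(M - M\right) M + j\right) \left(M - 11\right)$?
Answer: $7029$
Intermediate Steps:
$j = -8$ ($j = 3 - 11 = -8$)
$c{\left(M \right)} = 88 - 8 M$ ($c{\left(M \right)} = \left(\left(M - M\right) M - 8\right) \left(M - 11\right) = \left(0 M - 8\right) \left(-11 + M\right) = \left(0 - 8\right) \left(-11 + M\right) = - 8 \left(-11 + M\right) = 88 - 8 M$)
$\left(-139 + c{\left(6 \right)}\right) \left(-71\right) = \left(-139 + \left(88 - 48\right)\right) \left(-71\right) = \left(-139 + 40\right) \left(-71\right) = \left(-99\right) \left(-71\right) = 7029$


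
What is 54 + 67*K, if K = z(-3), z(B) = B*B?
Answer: 657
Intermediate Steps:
z(B) = B²
K = 9 (K = (-3)² = 9)
54 + 67*K = 54 + 67*9 = 54 + 603 = 657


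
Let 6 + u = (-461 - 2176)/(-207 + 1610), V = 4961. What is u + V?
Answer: 6949228/1403 ≈ 4953.1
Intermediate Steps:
u = -11055/1403 (u = -6 + (-461 - 2176)/(-207 + 1610) = -6 - 2637/1403 = -11055/1403 ≈ -7.8795)
u + V = -11055/1403 + 4961 = 6949228/1403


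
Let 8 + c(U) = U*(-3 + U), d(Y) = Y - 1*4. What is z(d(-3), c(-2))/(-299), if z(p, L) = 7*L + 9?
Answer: -1/13 ≈ -0.076923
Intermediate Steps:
d(Y) = -4 + Y (d(Y) = Y - 4 = -4 + Y)
c(U) = -8 + U*(-3 + U)
z(p, L) = 9 + 7*L
z(d(-3), c(-2))/(-299) = (9 + 7*(-8 + (-2)² - 3*(-2)))/(-299) = (9 + 7*(-8 + 4 + 6))*(-1/299) = (9 + 7*2)*(-1/299) = (9 + 14)*(-1/299) = 23*(-1/299) = -1/13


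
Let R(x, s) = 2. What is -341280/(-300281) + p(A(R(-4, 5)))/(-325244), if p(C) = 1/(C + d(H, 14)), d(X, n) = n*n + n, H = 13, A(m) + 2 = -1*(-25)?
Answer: 25862830150279/22755850300412 ≈ 1.1365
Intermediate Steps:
A(m) = 23 (A(m) = -2 - 1*(-25) = -2 + 25 = 23)
d(X, n) = n + n² (d(X, n) = n² + n = n + n²)
p(C) = 1/(210 + C) (p(C) = 1/(C + 14*(1 + 14)) = 1/(C + 14*15) = 1/(C + 210) = 1/(210 + C))
-341280/(-300281) + p(A(R(-4, 5)))/(-325244) = -341280/(-300281) + 1/((210 + 23)*(-325244)) = -341280*(-1/300281) - 1/325244/233 = 341280/300281 + (1/233)*(-1/325244) = 341280/300281 - 1/75781852 = 25862830150279/22755850300412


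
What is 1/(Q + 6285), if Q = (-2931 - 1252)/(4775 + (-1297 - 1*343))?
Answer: 3135/19699292 ≈ 0.00015914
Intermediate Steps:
Q = -4183/3135 (Q = -4183/(4775 + (-1297 - 343)) = -4183/(4775 - 1640) = -4183/3135 ≈ -1.3343)
1/(Q + 6285) = 1/(-4183/3135 + 6285) = 1/(19699292/3135) = 3135/19699292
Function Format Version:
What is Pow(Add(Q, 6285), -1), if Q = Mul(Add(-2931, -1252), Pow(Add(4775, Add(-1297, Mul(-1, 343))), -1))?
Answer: Rational(3135, 19699292) ≈ 0.00015914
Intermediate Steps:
Q = Rational(-4183, 3135) (Q = Mul(-4183, Pow(Add(4775, Add(-1297, -343)), -1)) = Mul(-4183, Pow(Add(4775, -1640), -1)) = Mul(-4183, Pow(3135, -1)) = Mul(-4183, Rational(1, 3135)) = Rational(-4183, 3135) ≈ -1.3343)
Pow(Add(Q, 6285), -1) = Pow(Add(Rational(-4183, 3135), 6285), -1) = Pow(Rational(19699292, 3135), -1) = Rational(3135, 19699292)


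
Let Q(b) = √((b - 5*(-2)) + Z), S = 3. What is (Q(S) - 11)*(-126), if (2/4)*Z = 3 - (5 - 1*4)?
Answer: 1386 - 126*√17 ≈ 866.49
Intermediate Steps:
Z = 4 (Z = 2*(3 - (5 - 1*4)) = 2*(3 - (5 - 4)) = 2*(3 - 1*1) = 2*(3 - 1) = 2*2 = 4)
Q(b) = √(14 + b) (Q(b) = √((b - 5*(-2)) + 4) = √((b + 10) + 4) = √((10 + b) + 4) = √(14 + b))
(Q(S) - 11)*(-126) = (√(14 + 3) - 11)*(-126) = (√17 - 11)*(-126) = (-11 + √17)*(-126) = 1386 - 126*√17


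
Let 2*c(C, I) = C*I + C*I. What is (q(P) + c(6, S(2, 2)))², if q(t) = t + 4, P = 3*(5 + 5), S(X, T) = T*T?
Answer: 3364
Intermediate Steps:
S(X, T) = T²
P = 30 (P = 3*10 = 30)
c(C, I) = C*I (c(C, I) = (C*I + C*I)/2 = (2*C*I)/2 = C*I)
q(t) = 4 + t
(q(P) + c(6, S(2, 2)))² = ((4 + 30) + 6*2²)² = (34 + 6*4)² = (34 + 24)² = 58² = 3364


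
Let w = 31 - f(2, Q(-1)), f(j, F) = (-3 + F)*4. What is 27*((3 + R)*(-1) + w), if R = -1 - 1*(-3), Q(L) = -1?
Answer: 1134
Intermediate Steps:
R = 2 (R = -1 + 3 = 2)
f(j, F) = -12 + 4*F
w = 47 (w = 31 - (-12 + 4*(-1)) = 31 - (-12 - 4) = 31 - 1*(-16) = 31 + 16 = 47)
27*((3 + R)*(-1) + w) = 27*((3 + 2)*(-1) + 47) = 27*(5*(-1) + 47) = 27*(-5 + 47) = 27*42 = 1134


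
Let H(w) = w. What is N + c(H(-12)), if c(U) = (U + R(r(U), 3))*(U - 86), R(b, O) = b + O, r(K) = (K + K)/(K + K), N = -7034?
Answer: -6250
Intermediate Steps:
r(K) = 1 (r(K) = (2*K)/((2*K)) = (2*K)*(1/(2*K)) = 1)
R(b, O) = O + b
c(U) = (-86 + U)*(4 + U) (c(U) = (U + (3 + 1))*(U - 86) = (U + 4)*(-86 + U) = (4 + U)*(-86 + U) = (-86 + U)*(4 + U))
N + c(H(-12)) = -7034 + (-344 + (-12)² - 82*(-12)) = -7034 + (-344 + 144 + 984) = -7034 + 784 = -6250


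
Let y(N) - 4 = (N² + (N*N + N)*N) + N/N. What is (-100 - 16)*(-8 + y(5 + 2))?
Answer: -50808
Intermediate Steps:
y(N) = 5 + N² + N*(N + N²) (y(N) = 4 + ((N² + (N*N + N)*N) + N/N) = 4 + ((N² + (N² + N)*N) + 1) = 4 + ((N² + (N + N²)*N) + 1) = 4 + ((N² + N*(N + N²)) + 1) = 4 + (1 + N² + N*(N + N²)) = 5 + N² + N*(N + N²))
(-100 - 16)*(-8 + y(5 + 2)) = (-100 - 16)*(-8 + (5 + (5 + 2)³ + 2*(5 + 2)²)) = -116*(-8 + (5 + 7³ + 2*7²)) = -116*(-8 + (5 + 343 + 2*49)) = -116*(-8 + (5 + 343 + 98)) = -116*(-8 + 446) = -116*438 = -50808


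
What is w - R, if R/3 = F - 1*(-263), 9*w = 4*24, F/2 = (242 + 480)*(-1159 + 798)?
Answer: 4689221/3 ≈ 1.5631e+6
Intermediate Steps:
F = -521284 (F = 2*((242 + 480)*(-1159 + 798)) = 2*(722*(-361)) = 2*(-260642) = -521284)
w = 32/3 (w = (4*24)/9 = (1/9)*96 = 32/3 ≈ 10.667)
R = -1563063 (R = 3*(-521284 - 1*(-263)) = 3*(-521284 + 263) = 3*(-521021) = -1563063)
w - R = 32/3 - 1*(-1563063) = 32/3 + 1563063 = 4689221/3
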